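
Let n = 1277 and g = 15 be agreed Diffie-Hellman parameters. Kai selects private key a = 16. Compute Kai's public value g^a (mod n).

1092

Public value = 15^16 (mod 1277).
15^1 ≡ 15 (mod 1277)
15^2 = (15^1)^2 ≡ 15^2 = 225 ≡ 225 (mod 1277)
15^4 = (15^2)^2 ≡ 225^2 = 50625 ≡ 822 (mod 1277)
15^8 = (15^4)^2 ≡ 822^2 = 675684 ≡ 151 (mod 1277)
15^16 = (15^8)^2 ≡ 151^2 = 22801 ≡ 1092 (mod 1277)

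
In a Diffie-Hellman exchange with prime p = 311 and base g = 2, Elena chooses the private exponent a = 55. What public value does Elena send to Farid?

Public value = 2^55 (mod 311).
2^1 ≡ 2 (mod 311)
2^2 = (2^1)^2 ≡ 2^2 = 4 ≡ 4 (mod 311)
2^4 = (2^2)^2 ≡ 4^2 = 16 ≡ 16 (mod 311)
2^8 = (2^4)^2 ≡ 16^2 = 256 ≡ 256 (mod 311)
2^16 = (2^8)^2 ≡ 256^2 = 65536 ≡ 226 (mod 311)
2^32 = (2^16)^2 ≡ 226^2 = 51076 ≡ 72 (mod 311)
2^55 = 2^32 · 2^16 · 2^4 · 2^2 · 2^1 ≡ 72 · 226 · 16 · 4 · 2 ≡ 49 (mod 311).

49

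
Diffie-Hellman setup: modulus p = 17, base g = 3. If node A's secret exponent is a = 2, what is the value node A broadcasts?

Public value = 3^2 (mod 17).
3^1 ≡ 3 (mod 17)
3^2 = (3^1)^2 ≡ 3^2 = 9 ≡ 9 (mod 17)

9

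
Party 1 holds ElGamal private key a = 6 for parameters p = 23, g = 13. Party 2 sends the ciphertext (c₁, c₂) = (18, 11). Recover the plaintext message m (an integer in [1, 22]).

10

Shared mask s = c₁^a mod p = 18^6 mod 23.
18^1 ≡ 18 (mod 23)
18^2 = (18^1)^2 ≡ 18^2 = 324 ≡ 2 (mod 23)
18^4 = (18^2)^2 ≡ 2^2 = 4 ≡ 4 (mod 23)
18^6 = 18^4 · 18^2 ≡ 4 · 2 ≡ 8 (mod 23).
So s = 8; s⁻¹ ≡ 3 (mod 23).
m = c₂ · s⁻¹ mod 23 = 11 · 3 mod 23 = 10.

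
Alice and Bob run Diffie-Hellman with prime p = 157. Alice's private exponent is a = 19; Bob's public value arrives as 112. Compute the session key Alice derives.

78

Shared key K = 112^19 mod 157.
112^1 ≡ 112 (mod 157)
112^2 = (112^1)^2 ≡ 112^2 = 12544 ≡ 141 (mod 157)
112^4 = (112^2)^2 ≡ 141^2 = 19881 ≡ 99 (mod 157)
112^8 = (112^4)^2 ≡ 99^2 = 9801 ≡ 67 (mod 157)
112^16 = (112^8)^2 ≡ 67^2 = 4489 ≡ 93 (mod 157)
112^19 = 112^16 · 112^2 · 112^1 ≡ 93 · 141 · 112 ≡ 78 (mod 157).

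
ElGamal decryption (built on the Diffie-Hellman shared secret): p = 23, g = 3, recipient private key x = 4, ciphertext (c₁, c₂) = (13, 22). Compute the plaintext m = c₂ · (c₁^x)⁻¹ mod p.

14

Shared mask s = c₁^x mod p = 13^4 mod 23.
13^1 ≡ 13 (mod 23)
13^2 = (13^1)^2 ≡ 13^2 = 169 ≡ 8 (mod 23)
13^4 = (13^2)^2 ≡ 8^2 = 64 ≡ 18 (mod 23)
So s = 18; s⁻¹ ≡ 9 (mod 23).
m = c₂ · s⁻¹ mod 23 = 22 · 9 mod 23 = 14.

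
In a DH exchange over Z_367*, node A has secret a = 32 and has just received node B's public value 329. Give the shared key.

59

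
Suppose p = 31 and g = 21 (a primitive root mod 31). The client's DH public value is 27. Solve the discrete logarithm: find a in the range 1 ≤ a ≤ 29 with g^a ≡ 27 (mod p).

Try successive powers of 21 modulo 31:
21^1 ≡ 21
21^2 ≡ 7
21^3 ≡ 23
21^4 ≡ 18
21^5 ≡ 6
21^6 ≡ 2
21^7 ≡ 11
21^8 ≡ 14
21^9 ≡ 15
21^10 ≡ 5
21^11 ≡ 12
21^12 ≡ 4
21^13 ≡ 22
21^14 ≡ 28
21^15 ≡ 30
21^16 ≡ 10
21^17 ≡ 24
21^18 ≡ 8
21^19 ≡ 13
21^20 ≡ 25
21^21 ≡ 29
21^22 ≡ 20
21^23 ≡ 17
21^24 ≡ 16
21^25 ≡ 26
21^26 ≡ 19
21^27 ≡ 27
Found: a = 27.

27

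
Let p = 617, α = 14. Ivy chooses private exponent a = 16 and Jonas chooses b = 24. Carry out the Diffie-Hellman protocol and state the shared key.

Jonas sends B = α^b mod p = 14^24 mod 617.
14^1 ≡ 14 (mod 617)
14^2 = (14^1)^2 ≡ 14^2 = 196 ≡ 196 (mod 617)
14^4 = (14^2)^2 ≡ 196^2 = 38416 ≡ 162 (mod 617)
14^8 = (14^4)^2 ≡ 162^2 = 26244 ≡ 330 (mod 617)
14^16 = (14^8)^2 ≡ 330^2 = 108900 ≡ 308 (mod 617)
14^24 = 14^16 · 14^8 ≡ 308 · 330 ≡ 452 (mod 617).
So B = 452. Ivy then computes K = B^a mod p = 452^16 mod 617.
452^1 ≡ 452 (mod 617)
452^2 = (452^1)^2 ≡ 452^2 = 204304 ≡ 77 (mod 617)
452^4 = (452^2)^2 ≡ 77^2 = 5929 ≡ 376 (mod 617)
452^8 = (452^4)^2 ≡ 376^2 = 141376 ≡ 83 (mod 617)
452^16 = (452^8)^2 ≡ 83^2 = 6889 ≡ 102 (mod 617)

102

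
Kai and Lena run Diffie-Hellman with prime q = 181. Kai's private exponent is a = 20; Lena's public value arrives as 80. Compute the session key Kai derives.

65

Shared key K = 80^20 mod 181.
80^1 ≡ 80 (mod 181)
80^2 = (80^1)^2 ≡ 80^2 = 6400 ≡ 65 (mod 181)
80^4 = (80^2)^2 ≡ 65^2 = 4225 ≡ 62 (mod 181)
80^8 = (80^4)^2 ≡ 62^2 = 3844 ≡ 43 (mod 181)
80^16 = (80^8)^2 ≡ 43^2 = 1849 ≡ 39 (mod 181)
80^20 = 80^16 · 80^4 ≡ 39 · 62 ≡ 65 (mod 181).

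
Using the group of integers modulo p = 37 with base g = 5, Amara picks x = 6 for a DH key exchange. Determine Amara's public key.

Public value = 5^6 mod 37.
5^1 ≡ 5 (mod 37)
5^2 = (5^1)^2 ≡ 5^2 = 25 ≡ 25 (mod 37)
5^4 = (5^2)^2 ≡ 25^2 = 625 ≡ 33 (mod 37)
5^6 = 5^4 · 5^2 ≡ 33 · 25 ≡ 11 (mod 37).

11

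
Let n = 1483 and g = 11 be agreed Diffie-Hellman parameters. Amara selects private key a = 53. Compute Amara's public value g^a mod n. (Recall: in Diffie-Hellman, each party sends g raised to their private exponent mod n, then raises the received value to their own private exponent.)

26

Public value = 11^53 mod 1483.
11^1 ≡ 11 (mod 1483)
11^2 = (11^1)^2 ≡ 11^2 = 121 ≡ 121 (mod 1483)
11^4 = (11^2)^2 ≡ 121^2 = 14641 ≡ 1294 (mod 1483)
11^8 = (11^4)^2 ≡ 1294^2 = 1674436 ≡ 129 (mod 1483)
11^16 = (11^8)^2 ≡ 129^2 = 16641 ≡ 328 (mod 1483)
11^32 = (11^16)^2 ≡ 328^2 = 107584 ≡ 808 (mod 1483)
11^53 = 11^32 · 11^16 · 11^4 · 11^1 ≡ 808 · 328 · 1294 · 11 ≡ 26 (mod 1483).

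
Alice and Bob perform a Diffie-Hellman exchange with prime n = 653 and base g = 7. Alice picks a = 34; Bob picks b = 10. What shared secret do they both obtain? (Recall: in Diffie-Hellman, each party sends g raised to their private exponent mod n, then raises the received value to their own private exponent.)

346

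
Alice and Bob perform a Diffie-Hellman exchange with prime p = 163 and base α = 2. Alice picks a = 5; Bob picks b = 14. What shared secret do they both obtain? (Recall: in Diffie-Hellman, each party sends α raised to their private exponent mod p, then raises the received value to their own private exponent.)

Bob sends B = α^b mod p = 2^14 mod 163.
2^1 ≡ 2 (mod 163)
2^2 = (2^1)^2 ≡ 2^2 = 4 ≡ 4 (mod 163)
2^4 = (2^2)^2 ≡ 4^2 = 16 ≡ 16 (mod 163)
2^8 = (2^4)^2 ≡ 16^2 = 256 ≡ 93 (mod 163)
2^14 = 2^8 · 2^4 · 2^2 ≡ 93 · 16 · 4 ≡ 84 (mod 163).
So B = 84. Alice then computes K = B^a mod p = 84^5 mod 163.
84^1 ≡ 84 (mod 163)
84^2 = (84^1)^2 ≡ 84^2 = 7056 ≡ 47 (mod 163)
84^4 = (84^2)^2 ≡ 47^2 = 2209 ≡ 90 (mod 163)
84^5 = 84^4 · 84^1 ≡ 90 · 84 ≡ 62 (mod 163).

62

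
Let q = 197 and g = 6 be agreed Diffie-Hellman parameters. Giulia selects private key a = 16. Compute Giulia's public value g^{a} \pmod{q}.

Public value = 6^{16} \pmod{197}.
6^1 ≡ 6 (mod 197)
6^2 = (6^1)^2 ≡ 6^2 = 36 ≡ 36 (mod 197)
6^4 = (6^2)^2 ≡ 36^2 = 1296 ≡ 114 (mod 197)
6^8 = (6^4)^2 ≡ 114^2 = 12996 ≡ 191 (mod 197)
6^16 = (6^8)^2 ≡ 191^2 = 36481 ≡ 36 (mod 197)

36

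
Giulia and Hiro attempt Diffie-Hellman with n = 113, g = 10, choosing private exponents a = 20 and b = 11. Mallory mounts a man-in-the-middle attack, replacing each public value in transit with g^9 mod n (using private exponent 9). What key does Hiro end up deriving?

67

Hiro receives Mallory's public value M = 10^9 mod 113 instead of the honest one.
10^1 ≡ 10 (mod 113)
10^2 = (10^1)^2 ≡ 10^2 = 100 ≡ 100 (mod 113)
10^4 = (10^2)^2 ≡ 100^2 = 10000 ≡ 56 (mod 113)
10^8 = (10^4)^2 ≡ 56^2 = 3136 ≡ 85 (mod 113)
10^9 = 10^8 · 10^1 ≡ 85 · 10 ≡ 59 (mod 113).
So M = 59. Hiro computes K = M^11 mod 113.
59^1 ≡ 59 (mod 113)
59^2 = (59^1)^2 ≡ 59^2 = 3481 ≡ 91 (mod 113)
59^4 = (59^2)^2 ≡ 91^2 = 8281 ≡ 32 (mod 113)
59^8 = (59^4)^2 ≡ 32^2 = 1024 ≡ 7 (mod 113)
59^11 = 59^8 · 59^2 · 59^1 ≡ 7 · 91 · 59 ≡ 67 (mod 113).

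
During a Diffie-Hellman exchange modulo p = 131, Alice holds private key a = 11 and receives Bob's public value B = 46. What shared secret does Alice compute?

16

Shared key K = 46^11 mod 131.
46^1 ≡ 46 (mod 131)
46^2 = (46^1)^2 ≡ 46^2 = 2116 ≡ 20 (mod 131)
46^4 = (46^2)^2 ≡ 20^2 = 400 ≡ 7 (mod 131)
46^8 = (46^4)^2 ≡ 7^2 = 49 ≡ 49 (mod 131)
46^11 = 46^8 · 46^2 · 46^1 ≡ 49 · 20 · 46 ≡ 16 (mod 131).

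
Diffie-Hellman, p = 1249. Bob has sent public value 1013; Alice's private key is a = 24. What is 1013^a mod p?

Shared key K = 1013^24 mod 1249.
1013^1 ≡ 1013 (mod 1249)
1013^2 = (1013^1)^2 ≡ 1013^2 = 1026169 ≡ 740 (mod 1249)
1013^4 = (1013^2)^2 ≡ 740^2 = 547600 ≡ 538 (mod 1249)
1013^8 = (1013^4)^2 ≡ 538^2 = 289444 ≡ 925 (mod 1249)
1013^16 = (1013^8)^2 ≡ 925^2 = 855625 ≡ 60 (mod 1249)
1013^24 = 1013^16 · 1013^8 ≡ 60 · 925 ≡ 544 (mod 1249).

544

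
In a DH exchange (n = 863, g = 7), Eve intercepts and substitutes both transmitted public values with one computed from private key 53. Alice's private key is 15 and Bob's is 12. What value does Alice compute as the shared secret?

379

Alice receives Eve's public value M = 7^53 mod 863 instead of the honest one.
7^1 ≡ 7 (mod 863)
7^2 = (7^1)^2 ≡ 7^2 = 49 ≡ 49 (mod 863)
7^4 = (7^2)^2 ≡ 49^2 = 2401 ≡ 675 (mod 863)
7^8 = (7^4)^2 ≡ 675^2 = 455625 ≡ 824 (mod 863)
7^16 = (7^8)^2 ≡ 824^2 = 678976 ≡ 658 (mod 863)
7^32 = (7^16)^2 ≡ 658^2 = 432964 ≡ 601 (mod 863)
7^53 = 7^32 · 7^16 · 7^4 · 7^1 ≡ 601 · 658 · 675 · 7 ≡ 792 (mod 863).
So M = 792. Alice computes K = M^15 mod 863.
792^1 ≡ 792 (mod 863)
792^2 = (792^1)^2 ≡ 792^2 = 627264 ≡ 726 (mod 863)
792^4 = (792^2)^2 ≡ 726^2 = 527076 ≡ 646 (mod 863)
792^8 = (792^4)^2 ≡ 646^2 = 417316 ≡ 487 (mod 863)
792^15 = 792^8 · 792^4 · 792^2 · 792^1 ≡ 487 · 646 · 726 · 792 ≡ 379 (mod 863).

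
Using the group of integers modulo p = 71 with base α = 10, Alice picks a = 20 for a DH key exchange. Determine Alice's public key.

48

Public value = 10^20 (mod 71).
10^1 ≡ 10 (mod 71)
10^2 = (10^1)^2 ≡ 10^2 = 100 ≡ 29 (mod 71)
10^4 = (10^2)^2 ≡ 29^2 = 841 ≡ 60 (mod 71)
10^8 = (10^4)^2 ≡ 60^2 = 3600 ≡ 50 (mod 71)
10^16 = (10^8)^2 ≡ 50^2 = 2500 ≡ 15 (mod 71)
10^20 = 10^16 · 10^4 ≡ 15 · 60 ≡ 48 (mod 71).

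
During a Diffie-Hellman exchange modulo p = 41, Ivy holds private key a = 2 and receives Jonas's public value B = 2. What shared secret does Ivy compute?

Shared key K = 2^2 mod 41.
2^1 ≡ 2 (mod 41)
2^2 = (2^1)^2 ≡ 2^2 = 4 ≡ 4 (mod 41)

4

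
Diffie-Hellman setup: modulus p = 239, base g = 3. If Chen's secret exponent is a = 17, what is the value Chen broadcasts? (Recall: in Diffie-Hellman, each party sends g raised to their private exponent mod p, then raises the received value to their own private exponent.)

98

Public value = 3^17 mod 239.
3^1 ≡ 3 (mod 239)
3^2 = (3^1)^2 ≡ 3^2 = 9 ≡ 9 (mod 239)
3^4 = (3^2)^2 ≡ 9^2 = 81 ≡ 81 (mod 239)
3^8 = (3^4)^2 ≡ 81^2 = 6561 ≡ 108 (mod 239)
3^16 = (3^8)^2 ≡ 108^2 = 11664 ≡ 192 (mod 239)
3^17 = 3^16 · 3^1 ≡ 192 · 3 ≡ 98 (mod 239).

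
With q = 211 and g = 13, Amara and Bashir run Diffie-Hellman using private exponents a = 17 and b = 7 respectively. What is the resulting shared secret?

Amara sends A = g^a mod q = 13^17 mod 211.
13^1 ≡ 13 (mod 211)
13^2 = (13^1)^2 ≡ 13^2 = 169 ≡ 169 (mod 211)
13^4 = (13^2)^2 ≡ 169^2 = 28561 ≡ 76 (mod 211)
13^8 = (13^4)^2 ≡ 76^2 = 5776 ≡ 79 (mod 211)
13^16 = (13^8)^2 ≡ 79^2 = 6241 ≡ 122 (mod 211)
13^17 = 13^16 · 13^1 ≡ 122 · 13 ≡ 109 (mod 211).
So A = 109. Bashir then computes K = A^b mod q = 109^7 mod 211.
109^1 ≡ 109 (mod 211)
109^2 = (109^1)^2 ≡ 109^2 = 11881 ≡ 65 (mod 211)
109^4 = (109^2)^2 ≡ 65^2 = 4225 ≡ 5 (mod 211)
109^7 = 109^4 · 109^2 · 109^1 ≡ 5 · 65 · 109 ≡ 188 (mod 211).

188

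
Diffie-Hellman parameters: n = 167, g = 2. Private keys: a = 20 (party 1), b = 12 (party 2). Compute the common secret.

76

Party 1 sends A = g^a mod n = 2^20 mod 167.
2^1 ≡ 2 (mod 167)
2^2 = (2^1)^2 ≡ 2^2 = 4 ≡ 4 (mod 167)
2^4 = (2^2)^2 ≡ 4^2 = 16 ≡ 16 (mod 167)
2^8 = (2^4)^2 ≡ 16^2 = 256 ≡ 89 (mod 167)
2^16 = (2^8)^2 ≡ 89^2 = 7921 ≡ 72 (mod 167)
2^20 = 2^16 · 2^4 ≡ 72 · 16 ≡ 150 (mod 167).
So A = 150. Party 2 then computes K = A^b mod n = 150^12 mod 167.
150^1 ≡ 150 (mod 167)
150^2 = (150^1)^2 ≡ 150^2 = 22500 ≡ 122 (mod 167)
150^4 = (150^2)^2 ≡ 122^2 = 14884 ≡ 21 (mod 167)
150^8 = (150^4)^2 ≡ 21^2 = 441 ≡ 107 (mod 167)
150^12 = 150^8 · 150^4 ≡ 107 · 21 ≡ 76 (mod 167).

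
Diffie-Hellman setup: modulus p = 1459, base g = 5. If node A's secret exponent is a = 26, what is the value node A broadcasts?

988

Public value = 5^26 (mod 1459).
5^1 ≡ 5 (mod 1459)
5^2 = (5^1)^2 ≡ 5^2 = 25 ≡ 25 (mod 1459)
5^4 = (5^2)^2 ≡ 25^2 = 625 ≡ 625 (mod 1459)
5^8 = (5^4)^2 ≡ 625^2 = 390625 ≡ 1072 (mod 1459)
5^16 = (5^8)^2 ≡ 1072^2 = 1149184 ≡ 951 (mod 1459)
5^26 = 5^16 · 5^8 · 5^2 ≡ 951 · 1072 · 25 ≡ 988 (mod 1459).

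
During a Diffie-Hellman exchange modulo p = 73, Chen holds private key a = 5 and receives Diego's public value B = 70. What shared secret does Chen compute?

49

Shared key K = 70^5 mod 73.
70^1 ≡ 70 (mod 73)
70^2 = (70^1)^2 ≡ 70^2 = 4900 ≡ 9 (mod 73)
70^4 = (70^2)^2 ≡ 9^2 = 81 ≡ 8 (mod 73)
70^5 = 70^4 · 70^1 ≡ 8 · 70 ≡ 49 (mod 73).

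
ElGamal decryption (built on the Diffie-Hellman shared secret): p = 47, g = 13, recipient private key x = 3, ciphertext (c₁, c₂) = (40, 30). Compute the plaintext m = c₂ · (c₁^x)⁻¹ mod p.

Shared mask s = c₁^x mod p = 40^3 mod 47.
40^1 ≡ 40 (mod 47)
40^2 = (40^1)^2 ≡ 40^2 = 1600 ≡ 2 (mod 47)
40^3 = 40^2 · 40^1 ≡ 2 · 40 ≡ 33 (mod 47).
So s = 33; s⁻¹ ≡ 10 (mod 47).
m = c₂ · s⁻¹ mod 47 = 30 · 10 mod 47 = 18.

18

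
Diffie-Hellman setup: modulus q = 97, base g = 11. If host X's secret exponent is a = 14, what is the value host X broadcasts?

Public value = 11^14 mod 97.
11^1 ≡ 11 (mod 97)
11^2 = (11^1)^2 ≡ 11^2 = 121 ≡ 24 (mod 97)
11^4 = (11^2)^2 ≡ 24^2 = 576 ≡ 91 (mod 97)
11^8 = (11^4)^2 ≡ 91^2 = 8281 ≡ 36 (mod 97)
11^14 = 11^8 · 11^4 · 11^2 ≡ 36 · 91 · 24 ≡ 54 (mod 97).

54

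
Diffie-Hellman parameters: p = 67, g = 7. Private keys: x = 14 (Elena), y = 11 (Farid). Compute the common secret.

29

Elena sends A = g^x mod p = 7^14 mod 67.
7^1 ≡ 7 (mod 67)
7^2 = (7^1)^2 ≡ 7^2 = 49 ≡ 49 (mod 67)
7^4 = (7^2)^2 ≡ 49^2 = 2401 ≡ 56 (mod 67)
7^8 = (7^4)^2 ≡ 56^2 = 3136 ≡ 54 (mod 67)
7^14 = 7^8 · 7^4 · 7^2 ≡ 54 · 56 · 49 ≡ 39 (mod 67).
So A = 39. Farid then computes K = A^y mod p = 39^11 mod 67.
39^1 ≡ 39 (mod 67)
39^2 = (39^1)^2 ≡ 39^2 = 1521 ≡ 47 (mod 67)
39^4 = (39^2)^2 ≡ 47^2 = 2209 ≡ 65 (mod 67)
39^8 = (39^4)^2 ≡ 65^2 = 4225 ≡ 4 (mod 67)
39^11 = 39^8 · 39^2 · 39^1 ≡ 4 · 47 · 39 ≡ 29 (mod 67).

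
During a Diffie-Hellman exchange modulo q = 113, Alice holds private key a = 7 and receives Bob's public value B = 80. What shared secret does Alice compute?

Shared key K = 80^7 mod 113.
80^1 ≡ 80 (mod 113)
80^2 = (80^1)^2 ≡ 80^2 = 6400 ≡ 72 (mod 113)
80^4 = (80^2)^2 ≡ 72^2 = 5184 ≡ 99 (mod 113)
80^7 = 80^4 · 80^2 · 80^1 ≡ 99 · 72 · 80 ≡ 42 (mod 113).

42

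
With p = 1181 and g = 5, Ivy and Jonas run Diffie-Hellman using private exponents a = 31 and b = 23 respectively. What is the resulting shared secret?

24

Ivy sends A = g^a mod p = 5^31 mod 1181.
5^1 ≡ 5 (mod 1181)
5^2 = (5^1)^2 ≡ 5^2 = 25 ≡ 25 (mod 1181)
5^4 = (5^2)^2 ≡ 25^2 = 625 ≡ 625 (mod 1181)
5^8 = (5^4)^2 ≡ 625^2 = 390625 ≡ 895 (mod 1181)
5^16 = (5^8)^2 ≡ 895^2 = 801025 ≡ 307 (mod 1181)
5^31 = 5^16 · 5^8 · 5^4 · 5^2 · 5^1 ≡ 307 · 895 · 625 · 25 · 5 ≡ 190 (mod 1181).
So A = 190. Jonas then computes K = A^b mod p = 190^23 mod 1181.
190^1 ≡ 190 (mod 1181)
190^2 = (190^1)^2 ≡ 190^2 = 36100 ≡ 670 (mod 1181)
190^4 = (190^2)^2 ≡ 670^2 = 448900 ≡ 120 (mod 1181)
190^8 = (190^4)^2 ≡ 120^2 = 14400 ≡ 228 (mod 1181)
190^16 = (190^8)^2 ≡ 228^2 = 51984 ≡ 20 (mod 1181)
190^23 = 190^16 · 190^4 · 190^2 · 190^1 ≡ 20 · 120 · 670 · 190 ≡ 24 (mod 1181).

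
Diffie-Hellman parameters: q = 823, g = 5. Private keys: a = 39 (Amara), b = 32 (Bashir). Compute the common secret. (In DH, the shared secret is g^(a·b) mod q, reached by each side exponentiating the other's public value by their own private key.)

Amara sends A = g^a mod q = 5^39 mod 823.
5^1 ≡ 5 (mod 823)
5^2 = (5^1)^2 ≡ 5^2 = 25 ≡ 25 (mod 823)
5^4 = (5^2)^2 ≡ 25^2 = 625 ≡ 625 (mod 823)
5^8 = (5^4)^2 ≡ 625^2 = 390625 ≡ 523 (mod 823)
5^16 = (5^8)^2 ≡ 523^2 = 273529 ≡ 293 (mod 823)
5^32 = (5^16)^2 ≡ 293^2 = 85849 ≡ 257 (mod 823)
5^39 = 5^32 · 5^4 · 5^2 · 5^1 ≡ 257 · 625 · 25 · 5 ≡ 217 (mod 823).
So A = 217. Bashir then computes K = A^b mod q = 217^32 mod 823.
217^1 ≡ 217 (mod 823)
217^2 = (217^1)^2 ≡ 217^2 = 47089 ≡ 178 (mod 823)
217^4 = (217^2)^2 ≡ 178^2 = 31684 ≡ 410 (mod 823)
217^8 = (217^4)^2 ≡ 410^2 = 168100 ≡ 208 (mod 823)
217^16 = (217^8)^2 ≡ 208^2 = 43264 ≡ 468 (mod 823)
217^32 = (217^16)^2 ≡ 468^2 = 219024 ≡ 106 (mod 823)

106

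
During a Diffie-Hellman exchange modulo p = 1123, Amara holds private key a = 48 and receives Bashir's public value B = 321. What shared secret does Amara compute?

Shared key K = 321^48 mod 1123.
321^1 ≡ 321 (mod 1123)
321^2 = (321^1)^2 ≡ 321^2 = 103041 ≡ 848 (mod 1123)
321^4 = (321^2)^2 ≡ 848^2 = 719104 ≡ 384 (mod 1123)
321^8 = (321^4)^2 ≡ 384^2 = 147456 ≡ 343 (mod 1123)
321^16 = (321^8)^2 ≡ 343^2 = 117649 ≡ 857 (mod 1123)
321^32 = (321^16)^2 ≡ 857^2 = 734449 ≡ 7 (mod 1123)
321^48 = 321^32 · 321^16 ≡ 7 · 857 ≡ 384 (mod 1123).

384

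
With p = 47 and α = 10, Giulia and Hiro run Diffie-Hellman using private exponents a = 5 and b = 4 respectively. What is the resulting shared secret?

18

Giulia sends A = α^a mod p = 10^5 mod 47.
10^1 ≡ 10 (mod 47)
10^2 = (10^1)^2 ≡ 10^2 = 100 ≡ 6 (mod 47)
10^4 = (10^2)^2 ≡ 6^2 = 36 ≡ 36 (mod 47)
10^5 = 10^4 · 10^1 ≡ 36 · 10 ≡ 31 (mod 47).
So A = 31. Hiro then computes K = A^b mod p = 31^4 mod 47.
31^1 ≡ 31 (mod 47)
31^2 = (31^1)^2 ≡ 31^2 = 961 ≡ 21 (mod 47)
31^4 = (31^2)^2 ≡ 21^2 = 441 ≡ 18 (mod 47)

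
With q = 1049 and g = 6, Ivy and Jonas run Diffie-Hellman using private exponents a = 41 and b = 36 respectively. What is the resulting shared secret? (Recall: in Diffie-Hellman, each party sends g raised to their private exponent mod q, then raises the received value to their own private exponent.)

Jonas sends B = g^b mod q = 6^36 mod 1049.
6^1 ≡ 6 (mod 1049)
6^2 = (6^1)^2 ≡ 6^2 = 36 ≡ 36 (mod 1049)
6^4 = (6^2)^2 ≡ 36^2 = 1296 ≡ 247 (mod 1049)
6^8 = (6^4)^2 ≡ 247^2 = 61009 ≡ 167 (mod 1049)
6^16 = (6^8)^2 ≡ 167^2 = 27889 ≡ 615 (mod 1049)
6^32 = (6^16)^2 ≡ 615^2 = 378225 ≡ 585 (mod 1049)
6^36 = 6^32 · 6^4 ≡ 585 · 247 ≡ 782 (mod 1049).
So B = 782. Ivy then computes K = B^a mod q = 782^41 mod 1049.
782^1 ≡ 782 (mod 1049)
782^2 = (782^1)^2 ≡ 782^2 = 611524 ≡ 1006 (mod 1049)
782^4 = (782^2)^2 ≡ 1006^2 = 1012036 ≡ 800 (mod 1049)
782^8 = (782^4)^2 ≡ 800^2 = 640000 ≡ 110 (mod 1049)
782^16 = (782^8)^2 ≡ 110^2 = 12100 ≡ 561 (mod 1049)
782^32 = (782^16)^2 ≡ 561^2 = 314721 ≡ 21 (mod 1049)
782^41 = 782^32 · 782^8 · 782^1 ≡ 21 · 110 · 782 ≡ 42 (mod 1049).

42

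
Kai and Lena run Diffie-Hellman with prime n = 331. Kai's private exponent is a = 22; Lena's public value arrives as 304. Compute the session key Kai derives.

Shared key K = 304^22 mod 331.
304^1 ≡ 304 (mod 331)
304^2 = (304^1)^2 ≡ 304^2 = 92416 ≡ 67 (mod 331)
304^4 = (304^2)^2 ≡ 67^2 = 4489 ≡ 186 (mod 331)
304^8 = (304^4)^2 ≡ 186^2 = 34596 ≡ 172 (mod 331)
304^16 = (304^8)^2 ≡ 172^2 = 29584 ≡ 125 (mod 331)
304^22 = 304^16 · 304^4 · 304^2 ≡ 125 · 186 · 67 ≡ 64 (mod 331).

64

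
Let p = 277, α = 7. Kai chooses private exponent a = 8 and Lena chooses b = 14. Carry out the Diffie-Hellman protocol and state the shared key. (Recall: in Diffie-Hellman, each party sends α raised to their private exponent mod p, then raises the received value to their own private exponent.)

241

Lena sends B = α^b mod p = 7^14 mod 277.
7^1 ≡ 7 (mod 277)
7^2 = (7^1)^2 ≡ 7^2 = 49 ≡ 49 (mod 277)
7^4 = (7^2)^2 ≡ 49^2 = 2401 ≡ 185 (mod 277)
7^8 = (7^4)^2 ≡ 185^2 = 34225 ≡ 154 (mod 277)
7^14 = 7^8 · 7^4 · 7^2 ≡ 154 · 185 · 49 ≡ 207 (mod 277).
So B = 207. Kai then computes K = B^a mod p = 207^8 mod 277.
207^1 ≡ 207 (mod 277)
207^2 = (207^1)^2 ≡ 207^2 = 42849 ≡ 191 (mod 277)
207^4 = (207^2)^2 ≡ 191^2 = 36481 ≡ 194 (mod 277)
207^8 = (207^4)^2 ≡ 194^2 = 37636 ≡ 241 (mod 277)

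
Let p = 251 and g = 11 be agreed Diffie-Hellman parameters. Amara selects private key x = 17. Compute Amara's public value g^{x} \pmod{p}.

Public value = 11^{17} \pmod{251}.
11^1 ≡ 11 (mod 251)
11^2 = (11^1)^2 ≡ 11^2 = 121 ≡ 121 (mod 251)
11^4 = (11^2)^2 ≡ 121^2 = 14641 ≡ 83 (mod 251)
11^8 = (11^4)^2 ≡ 83^2 = 6889 ≡ 112 (mod 251)
11^16 = (11^8)^2 ≡ 112^2 = 12544 ≡ 245 (mod 251)
11^17 = 11^16 · 11^1 ≡ 245 · 11 ≡ 185 (mod 251).

185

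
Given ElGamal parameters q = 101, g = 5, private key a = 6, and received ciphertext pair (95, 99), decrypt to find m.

34

Shared mask s = c₁^a mod q = 95^6 mod 101.
95^1 ≡ 95 (mod 101)
95^2 = (95^1)^2 ≡ 95^2 = 9025 ≡ 36 (mod 101)
95^4 = (95^2)^2 ≡ 36^2 = 1296 ≡ 84 (mod 101)
95^6 = 95^4 · 95^2 ≡ 84 · 36 ≡ 95 (mod 101).
So s = 95; s⁻¹ ≡ 84 (mod 101).
m = c₂ · s⁻¹ mod 101 = 99 · 84 mod 101 = 34.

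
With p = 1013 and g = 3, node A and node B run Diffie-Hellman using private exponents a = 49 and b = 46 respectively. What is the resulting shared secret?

Node B sends B = g^b mod p = 3^46 mod 1013.
3^1 ≡ 3 (mod 1013)
3^2 = (3^1)^2 ≡ 3^2 = 9 ≡ 9 (mod 1013)
3^4 = (3^2)^2 ≡ 9^2 = 81 ≡ 81 (mod 1013)
3^8 = (3^4)^2 ≡ 81^2 = 6561 ≡ 483 (mod 1013)
3^16 = (3^8)^2 ≡ 483^2 = 233289 ≡ 299 (mod 1013)
3^32 = (3^16)^2 ≡ 299^2 = 89401 ≡ 257 (mod 1013)
3^46 = 3^32 · 3^8 · 3^4 · 3^2 ≡ 257 · 483 · 81 · 9 ≡ 209 (mod 1013).
So B = 209. Node A then computes K = B^a mod p = 209^49 mod 1013.
209^1 ≡ 209 (mod 1013)
209^2 = (209^1)^2 ≡ 209^2 = 43681 ≡ 122 (mod 1013)
209^4 = (209^2)^2 ≡ 122^2 = 14884 ≡ 702 (mod 1013)
209^8 = (209^4)^2 ≡ 702^2 = 492804 ≡ 486 (mod 1013)
209^16 = (209^8)^2 ≡ 486^2 = 236196 ≡ 167 (mod 1013)
209^32 = (209^16)^2 ≡ 167^2 = 27889 ≡ 538 (mod 1013)
209^49 = 209^32 · 209^16 · 209^1 ≡ 538 · 167 · 209 ≡ 846 (mod 1013).

846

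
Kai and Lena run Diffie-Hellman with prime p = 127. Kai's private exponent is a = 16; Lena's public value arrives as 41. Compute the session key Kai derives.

36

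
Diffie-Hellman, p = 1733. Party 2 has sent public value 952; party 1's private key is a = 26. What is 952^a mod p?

1386

Shared key K = 952^26 mod 1733.
952^1 ≡ 952 (mod 1733)
952^2 = (952^1)^2 ≡ 952^2 = 906304 ≡ 1678 (mod 1733)
952^4 = (952^2)^2 ≡ 1678^2 = 2815684 ≡ 1292 (mod 1733)
952^8 = (952^4)^2 ≡ 1292^2 = 1669264 ≡ 385 (mod 1733)
952^16 = (952^8)^2 ≡ 385^2 = 148225 ≡ 920 (mod 1733)
952^26 = 952^16 · 952^8 · 952^2 ≡ 920 · 385 · 1678 ≡ 1386 (mod 1733).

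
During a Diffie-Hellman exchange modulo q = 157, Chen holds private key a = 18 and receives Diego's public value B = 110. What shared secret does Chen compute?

16

Shared key K = 110^18 mod 157.
110^1 ≡ 110 (mod 157)
110^2 = (110^1)^2 ≡ 110^2 = 12100 ≡ 11 (mod 157)
110^4 = (110^2)^2 ≡ 11^2 = 121 ≡ 121 (mod 157)
110^8 = (110^4)^2 ≡ 121^2 = 14641 ≡ 40 (mod 157)
110^16 = (110^8)^2 ≡ 40^2 = 1600 ≡ 30 (mod 157)
110^18 = 110^16 · 110^2 ≡ 30 · 11 ≡ 16 (mod 157).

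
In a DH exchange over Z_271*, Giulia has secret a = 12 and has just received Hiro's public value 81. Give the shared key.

Shared key K = 81^12 mod 271.
81^1 ≡ 81 (mod 271)
81^2 = (81^1)^2 ≡ 81^2 = 6561 ≡ 57 (mod 271)
81^4 = (81^2)^2 ≡ 57^2 = 3249 ≡ 268 (mod 271)
81^8 = (81^4)^2 ≡ 268^2 = 71824 ≡ 9 (mod 271)
81^12 = 81^8 · 81^4 ≡ 9 · 268 ≡ 244 (mod 271).

244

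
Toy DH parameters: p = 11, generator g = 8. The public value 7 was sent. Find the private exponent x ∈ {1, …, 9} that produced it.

Try successive powers of 8 modulo 11:
8^1 ≡ 8
8^2 ≡ 9
8^3 ≡ 6
8^4 ≡ 4
8^5 ≡ 10
8^6 ≡ 3
8^7 ≡ 2
8^8 ≡ 5
8^9 ≡ 7
Found: x = 9.

9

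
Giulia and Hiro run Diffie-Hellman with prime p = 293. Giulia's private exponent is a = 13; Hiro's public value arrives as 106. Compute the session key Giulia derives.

118

Shared key K = 106^13 mod 293.
106^1 ≡ 106 (mod 293)
106^2 = (106^1)^2 ≡ 106^2 = 11236 ≡ 102 (mod 293)
106^4 = (106^2)^2 ≡ 102^2 = 10404 ≡ 149 (mod 293)
106^8 = (106^4)^2 ≡ 149^2 = 22201 ≡ 226 (mod 293)
106^13 = 106^8 · 106^4 · 106^1 ≡ 226 · 149 · 106 ≡ 118 (mod 293).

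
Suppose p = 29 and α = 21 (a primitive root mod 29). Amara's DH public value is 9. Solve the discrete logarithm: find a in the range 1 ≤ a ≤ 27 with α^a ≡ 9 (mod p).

Try successive powers of 21 modulo 29:
21^1 ≡ 21
21^2 ≡ 6
21^3 ≡ 10
21^4 ≡ 7
21^5 ≡ 2
21^6 ≡ 13
21^7 ≡ 12
21^8 ≡ 20
21^9 ≡ 14
21^10 ≡ 4
21^11 ≡ 26
21^12 ≡ 24
21^13 ≡ 11
21^14 ≡ 28
21^15 ≡ 8
21^16 ≡ 23
21^17 ≡ 19
21^18 ≡ 22
21^19 ≡ 27
21^20 ≡ 16
21^21 ≡ 17
21^22 ≡ 9
Found: a = 22.

22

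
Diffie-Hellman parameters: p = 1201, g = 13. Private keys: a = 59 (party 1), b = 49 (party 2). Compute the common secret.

440

Party 2 sends B = g^b mod p = 13^49 mod 1201.
13^1 ≡ 13 (mod 1201)
13^2 = (13^1)^2 ≡ 13^2 = 169 ≡ 169 (mod 1201)
13^4 = (13^2)^2 ≡ 169^2 = 28561 ≡ 938 (mod 1201)
13^8 = (13^4)^2 ≡ 938^2 = 879844 ≡ 712 (mod 1201)
13^16 = (13^8)^2 ≡ 712^2 = 506944 ≡ 122 (mod 1201)
13^32 = (13^16)^2 ≡ 122^2 = 14884 ≡ 472 (mod 1201)
13^49 = 13^32 · 13^16 · 13^1 ≡ 472 · 122 · 13 ≡ 369 (mod 1201).
So B = 369. Party 1 then computes K = B^a mod p = 369^59 mod 1201.
369^1 ≡ 369 (mod 1201)
369^2 = (369^1)^2 ≡ 369^2 = 136161 ≡ 448 (mod 1201)
369^4 = (369^2)^2 ≡ 448^2 = 200704 ≡ 137 (mod 1201)
369^8 = (369^4)^2 ≡ 137^2 = 18769 ≡ 754 (mod 1201)
369^16 = (369^8)^2 ≡ 754^2 = 568516 ≡ 443 (mod 1201)
369^32 = (369^16)^2 ≡ 443^2 = 196249 ≡ 486 (mod 1201)
369^59 = 369^32 · 369^16 · 369^8 · 369^2 · 369^1 ≡ 486 · 443 · 754 · 448 · 369 ≡ 440 (mod 1201).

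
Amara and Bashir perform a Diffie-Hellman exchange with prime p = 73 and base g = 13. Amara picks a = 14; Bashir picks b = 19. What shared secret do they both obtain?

Bashir sends B = g^b mod p = 13^19 mod 73.
13^1 ≡ 13 (mod 73)
13^2 = (13^1)^2 ≡ 13^2 = 169 ≡ 23 (mod 73)
13^4 = (13^2)^2 ≡ 23^2 = 529 ≡ 18 (mod 73)
13^8 = (13^4)^2 ≡ 18^2 = 324 ≡ 32 (mod 73)
13^16 = (13^8)^2 ≡ 32^2 = 1024 ≡ 2 (mod 73)
13^19 = 13^16 · 13^2 · 13^1 ≡ 2 · 23 · 13 ≡ 14 (mod 73).
So B = 14. Amara then computes K = B^a mod p = 14^14 mod 73.
14^1 ≡ 14 (mod 73)
14^2 = (14^1)^2 ≡ 14^2 = 196 ≡ 50 (mod 73)
14^4 = (14^2)^2 ≡ 50^2 = 2500 ≡ 18 (mod 73)
14^8 = (14^4)^2 ≡ 18^2 = 324 ≡ 32 (mod 73)
14^14 = 14^8 · 14^4 · 14^2 ≡ 32 · 18 · 50 ≡ 38 (mod 73).

38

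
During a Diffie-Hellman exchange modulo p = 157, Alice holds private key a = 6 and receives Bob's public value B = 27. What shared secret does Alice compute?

Shared key K = 27^6 mod 157.
27^1 ≡ 27 (mod 157)
27^2 = (27^1)^2 ≡ 27^2 = 729 ≡ 101 (mod 157)
27^4 = (27^2)^2 ≡ 101^2 = 10201 ≡ 153 (mod 157)
27^6 = 27^4 · 27^2 ≡ 153 · 101 ≡ 67 (mod 157).

67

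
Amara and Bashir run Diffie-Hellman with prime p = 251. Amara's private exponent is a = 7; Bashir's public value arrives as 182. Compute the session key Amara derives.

188

Shared key K = 182^7 mod 251.
182^1 ≡ 182 (mod 251)
182^2 = (182^1)^2 ≡ 182^2 = 33124 ≡ 243 (mod 251)
182^4 = (182^2)^2 ≡ 243^2 = 59049 ≡ 64 (mod 251)
182^7 = 182^4 · 182^2 · 182^1 ≡ 64 · 243 · 182 ≡ 188 (mod 251).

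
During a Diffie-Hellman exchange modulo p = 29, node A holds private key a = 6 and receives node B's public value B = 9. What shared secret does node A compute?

16

Shared key K = 9^6 mod 29.
9^1 ≡ 9 (mod 29)
9^2 = (9^1)^2 ≡ 9^2 = 81 ≡ 23 (mod 29)
9^4 = (9^2)^2 ≡ 23^2 = 529 ≡ 7 (mod 29)
9^6 = 9^4 · 9^2 ≡ 7 · 23 ≡ 16 (mod 29).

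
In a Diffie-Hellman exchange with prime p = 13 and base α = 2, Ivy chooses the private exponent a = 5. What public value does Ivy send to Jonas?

6

Public value = 2^5 mod 13.
2^1 ≡ 2 (mod 13)
2^2 = (2^1)^2 ≡ 2^2 = 4 ≡ 4 (mod 13)
2^4 = (2^2)^2 ≡ 4^2 = 16 ≡ 3 (mod 13)
2^5 = 2^4 · 2^1 ≡ 3 · 2 ≡ 6 (mod 13).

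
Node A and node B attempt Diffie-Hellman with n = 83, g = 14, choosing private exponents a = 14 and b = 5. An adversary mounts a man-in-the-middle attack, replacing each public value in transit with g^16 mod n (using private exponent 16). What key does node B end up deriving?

Node B receives an adversary's public value M = 14^16 mod 83 instead of the honest one.
14^1 ≡ 14 (mod 83)
14^2 = (14^1)^2 ≡ 14^2 = 196 ≡ 30 (mod 83)
14^4 = (14^2)^2 ≡ 30^2 = 900 ≡ 70 (mod 83)
14^8 = (14^4)^2 ≡ 70^2 = 4900 ≡ 3 (mod 83)
14^16 = (14^8)^2 ≡ 3^2 = 9 ≡ 9 (mod 83)
So M = 9. Node B computes K = M^5 mod 83.
9^1 ≡ 9 (mod 83)
9^2 = (9^1)^2 ≡ 9^2 = 81 ≡ 81 (mod 83)
9^4 = (9^2)^2 ≡ 81^2 = 6561 ≡ 4 (mod 83)
9^5 = 9^4 · 9^1 ≡ 4 · 9 ≡ 36 (mod 83).

36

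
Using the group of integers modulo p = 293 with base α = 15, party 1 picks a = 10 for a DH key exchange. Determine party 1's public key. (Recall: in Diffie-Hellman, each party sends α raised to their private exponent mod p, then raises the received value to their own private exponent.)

115

Public value = 15^10 (mod 293).
15^1 ≡ 15 (mod 293)
15^2 = (15^1)^2 ≡ 15^2 = 225 ≡ 225 (mod 293)
15^4 = (15^2)^2 ≡ 225^2 = 50625 ≡ 229 (mod 293)
15^8 = (15^4)^2 ≡ 229^2 = 52441 ≡ 287 (mod 293)
15^10 = 15^8 · 15^2 ≡ 287 · 225 ≡ 115 (mod 293).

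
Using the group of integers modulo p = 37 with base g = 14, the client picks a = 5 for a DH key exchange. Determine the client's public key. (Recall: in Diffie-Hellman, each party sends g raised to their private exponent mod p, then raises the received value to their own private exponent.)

Public value = 14^5 mod 37.
14^1 ≡ 14 (mod 37)
14^2 = (14^1)^2 ≡ 14^2 = 196 ≡ 11 (mod 37)
14^4 = (14^2)^2 ≡ 11^2 = 121 ≡ 10 (mod 37)
14^5 = 14^4 · 14^1 ≡ 10 · 14 ≡ 29 (mod 37).

29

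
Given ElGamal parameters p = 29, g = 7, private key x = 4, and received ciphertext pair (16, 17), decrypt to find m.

3

Shared mask s = c₁^x mod p = 16^4 mod 29.
16^1 ≡ 16 (mod 29)
16^2 = (16^1)^2 ≡ 16^2 = 256 ≡ 24 (mod 29)
16^4 = (16^2)^2 ≡ 24^2 = 576 ≡ 25 (mod 29)
So s = 25; s⁻¹ ≡ 7 (mod 29).
m = c₂ · s⁻¹ mod 29 = 17 · 7 mod 29 = 3.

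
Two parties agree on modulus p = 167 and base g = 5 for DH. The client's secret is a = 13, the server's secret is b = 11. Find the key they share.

26

The server sends B = g^b mod p = 5^11 mod 167.
5^1 ≡ 5 (mod 167)
5^2 = (5^1)^2 ≡ 5^2 = 25 ≡ 25 (mod 167)
5^4 = (5^2)^2 ≡ 25^2 = 625 ≡ 124 (mod 167)
5^8 = (5^4)^2 ≡ 124^2 = 15376 ≡ 12 (mod 167)
5^11 = 5^8 · 5^2 · 5^1 ≡ 12 · 25 · 5 ≡ 164 (mod 167).
So B = 164. The client then computes K = B^a mod p = 164^13 mod 167.
164^1 ≡ 164 (mod 167)
164^2 = (164^1)^2 ≡ 164^2 = 26896 ≡ 9 (mod 167)
164^4 = (164^2)^2 ≡ 9^2 = 81 ≡ 81 (mod 167)
164^8 = (164^4)^2 ≡ 81^2 = 6561 ≡ 48 (mod 167)
164^13 = 164^8 · 164^4 · 164^1 ≡ 48 · 81 · 164 ≡ 26 (mod 167).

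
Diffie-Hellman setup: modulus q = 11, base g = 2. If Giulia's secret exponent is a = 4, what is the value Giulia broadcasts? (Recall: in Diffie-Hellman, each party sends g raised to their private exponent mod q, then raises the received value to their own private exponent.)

Public value = 2^4 mod 11.
2^1 ≡ 2 (mod 11)
2^2 = (2^1)^2 ≡ 2^2 = 4 ≡ 4 (mod 11)
2^4 = (2^2)^2 ≡ 4^2 = 16 ≡ 5 (mod 11)

5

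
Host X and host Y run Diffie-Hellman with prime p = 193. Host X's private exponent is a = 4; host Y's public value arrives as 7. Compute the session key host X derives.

Shared key K = 7^4 mod 193.
7^1 ≡ 7 (mod 193)
7^2 = (7^1)^2 ≡ 7^2 = 49 ≡ 49 (mod 193)
7^4 = (7^2)^2 ≡ 49^2 = 2401 ≡ 85 (mod 193)

85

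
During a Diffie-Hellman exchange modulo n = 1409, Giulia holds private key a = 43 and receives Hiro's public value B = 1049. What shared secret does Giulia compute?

823

Shared key K = 1049^43 mod 1409.
1049^1 ≡ 1049 (mod 1409)
1049^2 = (1049^1)^2 ≡ 1049^2 = 1100401 ≡ 1381 (mod 1409)
1049^4 = (1049^2)^2 ≡ 1381^2 = 1907161 ≡ 784 (mod 1409)
1049^8 = (1049^4)^2 ≡ 784^2 = 614656 ≡ 332 (mod 1409)
1049^16 = (1049^8)^2 ≡ 332^2 = 110224 ≡ 322 (mod 1409)
1049^32 = (1049^16)^2 ≡ 322^2 = 103684 ≡ 827 (mod 1409)
1049^43 = 1049^32 · 1049^8 · 1049^2 · 1049^1 ≡ 827 · 332 · 1381 · 1049 ≡ 823 (mod 1409).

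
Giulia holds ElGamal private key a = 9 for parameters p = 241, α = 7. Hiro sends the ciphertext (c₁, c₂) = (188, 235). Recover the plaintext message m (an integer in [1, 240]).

200

Shared mask s = c₁^a mod p = 188^9 mod 241.
188^1 ≡ 188 (mod 241)
188^2 = (188^1)^2 ≡ 188^2 = 35344 ≡ 158 (mod 241)
188^4 = (188^2)^2 ≡ 158^2 = 24964 ≡ 141 (mod 241)
188^8 = (188^4)^2 ≡ 141^2 = 19881 ≡ 119 (mod 241)
188^9 = 188^8 · 188^1 ≡ 119 · 188 ≡ 200 (mod 241).
So s = 200; s⁻¹ ≡ 47 (mod 241).
m = c₂ · s⁻¹ mod 241 = 235 · 47 mod 241 = 200.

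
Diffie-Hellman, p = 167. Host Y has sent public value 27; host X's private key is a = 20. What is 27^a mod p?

66

Shared key K = 27^20 mod 167.
27^1 ≡ 27 (mod 167)
27^2 = (27^1)^2 ≡ 27^2 = 729 ≡ 61 (mod 167)
27^4 = (27^2)^2 ≡ 61^2 = 3721 ≡ 47 (mod 167)
27^8 = (27^4)^2 ≡ 47^2 = 2209 ≡ 38 (mod 167)
27^16 = (27^8)^2 ≡ 38^2 = 1444 ≡ 108 (mod 167)
27^20 = 27^16 · 27^4 ≡ 108 · 47 ≡ 66 (mod 167).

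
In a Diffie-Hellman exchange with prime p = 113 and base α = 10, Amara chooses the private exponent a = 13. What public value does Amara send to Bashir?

27

Public value = 10^13 mod 113.
10^1 ≡ 10 (mod 113)
10^2 = (10^1)^2 ≡ 10^2 = 100 ≡ 100 (mod 113)
10^4 = (10^2)^2 ≡ 100^2 = 10000 ≡ 56 (mod 113)
10^8 = (10^4)^2 ≡ 56^2 = 3136 ≡ 85 (mod 113)
10^13 = 10^8 · 10^4 · 10^1 ≡ 85 · 56 · 10 ≡ 27 (mod 113).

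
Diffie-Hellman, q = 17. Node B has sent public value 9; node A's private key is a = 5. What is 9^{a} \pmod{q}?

Shared key K = 9^5 mod 17.
9^1 ≡ 9 (mod 17)
9^2 = (9^1)^2 ≡ 9^2 = 81 ≡ 13 (mod 17)
9^4 = (9^2)^2 ≡ 13^2 = 169 ≡ 16 (mod 17)
9^5 = 9^4 · 9^1 ≡ 16 · 9 ≡ 8 (mod 17).

8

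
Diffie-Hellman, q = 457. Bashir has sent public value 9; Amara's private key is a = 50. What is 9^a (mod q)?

Shared key K = 9^50 mod 457.
9^1 ≡ 9 (mod 457)
9^2 = (9^1)^2 ≡ 9^2 = 81 ≡ 81 (mod 457)
9^4 = (9^2)^2 ≡ 81^2 = 6561 ≡ 163 (mod 457)
9^8 = (9^4)^2 ≡ 163^2 = 26569 ≡ 63 (mod 457)
9^16 = (9^8)^2 ≡ 63^2 = 3969 ≡ 313 (mod 457)
9^32 = (9^16)^2 ≡ 313^2 = 97969 ≡ 171 (mod 457)
9^50 = 9^32 · 9^16 · 9^2 ≡ 171 · 313 · 81 ≡ 261 (mod 457).

261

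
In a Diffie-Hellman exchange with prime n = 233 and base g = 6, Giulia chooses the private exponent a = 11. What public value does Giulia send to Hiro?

212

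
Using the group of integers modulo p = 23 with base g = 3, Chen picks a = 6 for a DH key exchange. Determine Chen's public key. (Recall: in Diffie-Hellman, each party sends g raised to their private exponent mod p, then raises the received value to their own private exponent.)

16

Public value = 3^6 mod 23.
3^1 ≡ 3 (mod 23)
3^2 = (3^1)^2 ≡ 3^2 = 9 ≡ 9 (mod 23)
3^4 = (3^2)^2 ≡ 9^2 = 81 ≡ 12 (mod 23)
3^6 = 3^4 · 3^2 ≡ 12 · 9 ≡ 16 (mod 23).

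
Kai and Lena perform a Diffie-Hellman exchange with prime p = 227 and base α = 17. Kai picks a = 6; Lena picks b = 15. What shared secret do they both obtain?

Lena sends B = α^b mod p = 17^15 mod 227.
17^1 ≡ 17 (mod 227)
17^2 = (17^1)^2 ≡ 17^2 = 289 ≡ 62 (mod 227)
17^4 = (17^2)^2 ≡ 62^2 = 3844 ≡ 212 (mod 227)
17^8 = (17^4)^2 ≡ 212^2 = 44944 ≡ 225 (mod 227)
17^15 = 17^8 · 17^4 · 17^2 · 17^1 ≡ 225 · 212 · 62 · 17 ≡ 67 (mod 227).
So B = 67. Kai then computes K = B^a mod p = 67^6 mod 227.
67^1 ≡ 67 (mod 227)
67^2 = (67^1)^2 ≡ 67^2 = 4489 ≡ 176 (mod 227)
67^4 = (67^2)^2 ≡ 176^2 = 30976 ≡ 104 (mod 227)
67^6 = 67^4 · 67^2 ≡ 104 · 176 ≡ 144 (mod 227).

144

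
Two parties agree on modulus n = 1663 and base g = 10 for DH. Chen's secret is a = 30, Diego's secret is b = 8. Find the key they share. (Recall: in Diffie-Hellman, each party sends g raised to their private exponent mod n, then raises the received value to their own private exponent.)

Diego sends B = g^b mod n = 10^8 mod 1663.
10^1 ≡ 10 (mod 1663)
10^2 = (10^1)^2 ≡ 10^2 = 100 ≡ 100 (mod 1663)
10^4 = (10^2)^2 ≡ 100^2 = 10000 ≡ 22 (mod 1663)
10^8 = (10^4)^2 ≡ 22^2 = 484 ≡ 484 (mod 1663)
So B = 484. Chen then computes K = B^a mod n = 484^30 mod 1663.
484^1 ≡ 484 (mod 1663)
484^2 = (484^1)^2 ≡ 484^2 = 234256 ≡ 1436 (mod 1663)
484^4 = (484^2)^2 ≡ 1436^2 = 2062096 ≡ 1639 (mod 1663)
484^8 = (484^4)^2 ≡ 1639^2 = 2686321 ≡ 576 (mod 1663)
484^16 = (484^8)^2 ≡ 576^2 = 331776 ≡ 839 (mod 1663)
484^30 = 484^16 · 484^8 · 484^4 · 484^2 ≡ 839 · 576 · 1639 · 1436 ≡ 584 (mod 1663).

584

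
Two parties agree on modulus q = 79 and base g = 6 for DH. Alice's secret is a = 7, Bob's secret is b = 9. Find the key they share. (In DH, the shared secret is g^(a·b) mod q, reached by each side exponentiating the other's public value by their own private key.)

Bob sends B = g^b mod q = 6^9 mod 79.
6^1 ≡ 6 (mod 79)
6^2 = (6^1)^2 ≡ 6^2 = 36 ≡ 36 (mod 79)
6^4 = (6^2)^2 ≡ 36^2 = 1296 ≡ 32 (mod 79)
6^8 = (6^4)^2 ≡ 32^2 = 1024 ≡ 76 (mod 79)
6^9 = 6^8 · 6^1 ≡ 76 · 6 ≡ 61 (mod 79).
So B = 61. Alice then computes K = B^a mod q = 61^7 mod 79.
61^1 ≡ 61 (mod 79)
61^2 = (61^1)^2 ≡ 61^2 = 3721 ≡ 8 (mod 79)
61^4 = (61^2)^2 ≡ 8^2 = 64 ≡ 64 (mod 79)
61^7 = 61^4 · 61^2 · 61^1 ≡ 64 · 8 · 61 ≡ 27 (mod 79).

27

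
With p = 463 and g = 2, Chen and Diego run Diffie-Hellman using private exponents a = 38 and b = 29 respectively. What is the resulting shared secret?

Diego sends B = g^b mod p = 2^29 mod 463.
2^1 ≡ 2 (mod 463)
2^2 = (2^1)^2 ≡ 2^2 = 4 ≡ 4 (mod 463)
2^4 = (2^2)^2 ≡ 4^2 = 16 ≡ 16 (mod 463)
2^8 = (2^4)^2 ≡ 16^2 = 256 ≡ 256 (mod 463)
2^16 = (2^8)^2 ≡ 256^2 = 65536 ≡ 253 (mod 463)
2^29 = 2^16 · 2^8 · 2^4 · 2^1 ≡ 253 · 256 · 16 · 2 ≡ 188 (mod 463).
So B = 188. Chen then computes K = B^a mod p = 188^38 mod 463.
188^1 ≡ 188 (mod 463)
188^2 = (188^1)^2 ≡ 188^2 = 35344 ≡ 156 (mod 463)
188^4 = (188^2)^2 ≡ 156^2 = 24336 ≡ 260 (mod 463)
188^8 = (188^4)^2 ≡ 260^2 = 67600 ≡ 2 (mod 463)
188^16 = (188^8)^2 ≡ 2^2 = 4 ≡ 4 (mod 463)
188^32 = (188^16)^2 ≡ 4^2 = 16 ≡ 16 (mod 463)
188^38 = 188^32 · 188^4 · 188^2 ≡ 16 · 260 · 156 ≡ 297 (mod 463).

297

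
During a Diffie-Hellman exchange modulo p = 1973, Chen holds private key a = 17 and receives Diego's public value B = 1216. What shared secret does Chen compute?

Shared key K = 1216^17 mod 1973.
1216^1 ≡ 1216 (mod 1973)
1216^2 = (1216^1)^2 ≡ 1216^2 = 1478656 ≡ 879 (mod 1973)
1216^4 = (1216^2)^2 ≡ 879^2 = 772641 ≡ 1198 (mod 1973)
1216^8 = (1216^4)^2 ≡ 1198^2 = 1435204 ≡ 833 (mod 1973)
1216^16 = (1216^8)^2 ≡ 833^2 = 693889 ≡ 1366 (mod 1973)
1216^17 = 1216^16 · 1216^1 ≡ 1366 · 1216 ≡ 1763 (mod 1973).

1763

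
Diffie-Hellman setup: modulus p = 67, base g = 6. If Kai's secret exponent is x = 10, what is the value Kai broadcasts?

Public value = 6^10 (mod 67).
6^1 ≡ 6 (mod 67)
6^2 = (6^1)^2 ≡ 6^2 = 36 ≡ 36 (mod 67)
6^4 = (6^2)^2 ≡ 36^2 = 1296 ≡ 23 (mod 67)
6^8 = (6^4)^2 ≡ 23^2 = 529 ≡ 60 (mod 67)
6^10 = 6^8 · 6^2 ≡ 60 · 36 ≡ 16 (mod 67).

16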